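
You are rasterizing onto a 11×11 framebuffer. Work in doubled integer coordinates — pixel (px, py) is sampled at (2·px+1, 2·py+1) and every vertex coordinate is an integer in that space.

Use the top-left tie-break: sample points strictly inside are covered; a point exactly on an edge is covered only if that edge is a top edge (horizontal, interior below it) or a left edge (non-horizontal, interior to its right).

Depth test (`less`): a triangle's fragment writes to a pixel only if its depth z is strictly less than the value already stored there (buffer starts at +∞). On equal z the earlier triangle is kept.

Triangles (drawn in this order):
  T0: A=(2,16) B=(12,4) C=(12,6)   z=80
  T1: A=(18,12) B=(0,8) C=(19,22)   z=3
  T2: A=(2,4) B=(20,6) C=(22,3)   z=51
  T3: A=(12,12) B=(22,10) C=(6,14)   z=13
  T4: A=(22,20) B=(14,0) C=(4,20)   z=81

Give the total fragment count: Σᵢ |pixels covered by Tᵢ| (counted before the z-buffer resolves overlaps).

T0:
  2·area = 20
  edge (2, 16)→(12, 4): d=(10,-12) top-left  bias=+0
  edge (12, 4)→(12, 6): d=(0,2) right/bottom  bias=-1
  edge (12, 6)→(2, 16): d=(-10,10) right/bottom  bias=-1
    (8,0)@(17, 1): e=[30,-10,0] → ·  [on edge]
    (7,1)@(15, 3): e=[26,-6,0] → ·  [on edge]
    (6,2)@(13, 5): e=[22,-2,0] → ·  [on edge]
    (5,3)@(11, 7): e=[18,2,0] → ·  [on edge]
    (4,4)@(9, 9): e=[14,6,0] → ·  [on edge]
    (3,5)@(7, 11): e=[10,10,0] → ·  [on edge]
    (2,6)@(5, 13): e=[6,14,0] → ·  [on edge]
    (1,7)@(3, 15): e=[2,18,0] → ·  [on edge]
    (0,8)@(1, 17): e=[-2,22,0] → ·  [on edge]
  covered (0 px):
    · · · · · · · · · · ·
    · · · · · · · · · · ·
    · · · · · · · · · · ·
    · · · · · · · · · · ·
    · · · · · · · · · · ·
    · · · · · · · · · · ·
    · · · · · · · · · · ·
    · · · · · · · · · · ·
    · · · · · · · · · · ·
    · · · · · · · · · · ·
    · · · · · · · · · · ·
T1:
  2·area = 176  (B↔C swapped to make it positive)
  edge (18, 12)→(19, 22): d=(1,10) right/bottom  bias=-1
  edge (19, 22)→(0, 8): d=(-19,-14) top-left  bias=+0
  edge (0, 8)→(18, 12): d=(18,4) right/bottom  bias=-1
    (1,4)@(3, 9): e=[147,23,6] → #
    (2,4)@(5, 9): e=[127,51,-2] → ·
    (1,5)@(3, 11): e=[149,-15,42] → ·
    (2,5)@(5, 11): e=[129,13,34] → #
    (3,5)@(7, 11): e=[109,41,26] → #
    (4,5)@(9, 11): e=[89,69,18] → #
    (5,5)@(11, 11): e=[69,97,10] → #
    (6,5)@(13, 11): e=[49,125,2] → #
    (7,5)@(15, 11): e=[29,153,-6] → ·
    (2,6)@(5, 13): e=[131,-25,70] → ·
    (3,6)@(7, 13): e=[111,3,62] → #
    (7,6)@(15, 13): e=[31,115,30] → #
  covered (21 px):
    · · · · · · · · · · ·
    · · · · · · · · · · ·
    · · · · · · · · · · ·
    · · · · · · · · · · ·
    · # · · · · · · · · ·
    · · # # # # # · · · ·
    · · · # # # # # # · ·
    · · · · · # # # # · ·
    · · · · · · # # # · ·
    · · · · · · · # # · ·
    · · · · · · · · · · ·
T2:
  2·area = 58  (B↔C swapped to make it positive)
  edge (2, 4)→(22, 3): d=(20,-1) top-left  bias=+0
  edge (22, 3)→(20, 6): d=(-2,3) right/bottom  bias=-1
  edge (20, 6)→(2, 4): d=(-18,-2) top-left  bias=+0
    (5,2)@(11, 5): e=[29,29,0] → #  [on edge]
    (6,2)@(13, 5): e=[31,23,4] → #
    (7,2)@(15, 5): e=[33,17,8] → #
    (8,2)@(17, 5): e=[35,11,12] → #
    (9,2)@(19, 5): e=[37,5,16] → #
    (10,2)@(21, 5): e=[39,-1,20] → ·
    (5,3)@(11, 7): e=[69,25,-36] → ·
    (6,3)@(13, 7): e=[71,19,-32] → ·
    (7,3)@(15, 7): e=[73,13,-28] → ·
    (8,3)@(17, 7): e=[75,7,-24] → ·
    (9,3)@(19, 7): e=[77,1,-20] → ·
  covered (5 px):
    · · · · · · · · · · ·
    · · · · · · · · · · ·
    · · · · · # # # # # ·
    · · · · · · · · · · ·
    · · · · · · · · · · ·
    · · · · · · · · · · ·
    · · · · · · · · · · ·
    · · · · · · · · · · ·
    · · · · · · · · · · ·
    · · · · · · · · · · ·
    · · · · · · · · · · ·
T3:
  2·area = 8
  edge (12, 12)→(22, 10): d=(10,-2) top-left  bias=+0
  edge (22, 10)→(6, 14): d=(-16,4) right/bottom  bias=-1
  edge (6, 14)→(12, 12): d=(6,-2) top-left  bias=+0
    (10,4)@(21, 9): e=[-12,20,0] → ·  [on edge]
    (7,5)@(15, 11): e=[-4,12,0] → ·  [on edge]
    (8,5)@(17, 11): e=[0,4,4] → #  [on edge]
    (9,5)@(19, 11): e=[4,-4,8] → ·
    (3,6)@(7, 13): e=[0,12,-4] → ·  [on edge]
    (4,6)@(9, 13): e=[4,4,0] → #  [on edge]
    (5,6)@(11, 13): e=[8,-4,4] → ·
    (8,6)@(17, 13): e=[20,-28,16] → ·
    (1,7)@(3, 15): e=[12,-4,0] → ·  [on edge]
    (4,7)@(9, 15): e=[24,-28,12] → ·
  covered (2 px):
    · · · · · · · · · · ·
    · · · · · · · · · · ·
    · · · · · · · · · · ·
    · · · · · · · · · · ·
    · · · · · · · · · · ·
    · · · · · · · · # · ·
    · · · · # · · · · · ·
    · · · · · · · · · · ·
    · · · · · · · · · · ·
    · · · · · · · · · · ·
    · · · · · · · · · · ·
T4:
  2·area = 360  (B↔C swapped to make it positive)
  edge (22, 20)→(4, 20): d=(-18,0) right/bottom  bias=-1
  edge (4, 20)→(14, 0): d=(10,-20) top-left  bias=+0
  edge (14, 0)→(22, 20): d=(8,20) right/bottom  bias=-1
    (6,1)@(13, 3): e=[306,10,44] → #
    (7,1)@(15, 3): e=[306,50,4] → #
    (8,1)@(17, 3): e=[306,90,-36] → ·
    (6,2)@(13, 5): e=[270,30,60] → #
    (8,2)@(17, 5): e=[270,110,-20] → ·
    (5,3)@(11, 7): e=[234,10,116] → #
    (8,3)@(17, 7): e=[234,130,-4] → ·
    (5,4)@(11, 9): e=[198,30,132] → #
    (8,4)@(17, 9): e=[198,150,12] → #
    (9,4)@(19, 9): e=[198,190,-28] → ·
    (4,5)@(9, 11): e=[162,10,188] → #
    (9,5)@(19, 11): e=[162,210,-12] → ·
  covered (45 px):
    · · · · · · · · · · ·
    · · · · · · # # · · ·
    · · · · · · # # · · ·
    · · · · · # # # · · ·
    · · · · · # # # # · ·
    · · · · # # # # # · ·
    · · · · # # # # # # ·
    · · · # # # # # # # ·
    · · · # # # # # # # ·
    · · # # # # # # # # #
    · · · · · · · · · · ·

Answer: 73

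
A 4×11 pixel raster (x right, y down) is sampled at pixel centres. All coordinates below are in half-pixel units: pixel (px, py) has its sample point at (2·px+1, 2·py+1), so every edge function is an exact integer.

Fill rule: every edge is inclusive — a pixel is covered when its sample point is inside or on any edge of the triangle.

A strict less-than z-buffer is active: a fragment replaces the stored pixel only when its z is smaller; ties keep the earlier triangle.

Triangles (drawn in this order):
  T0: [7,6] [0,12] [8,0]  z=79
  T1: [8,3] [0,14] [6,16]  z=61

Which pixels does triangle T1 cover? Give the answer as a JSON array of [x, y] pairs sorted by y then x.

T0:
  2·area = 36
  edge (7, 6)→(0, 12): d=(-7,6) inclusive
  edge (0, 12)→(8, 0): d=(8,-12) inclusive
  edge (8, 0)→(7, 6): d=(-1,6) inclusive
    (3,1)@(7, 3): e=[21,12,3] → █
    (2,2)@(5, 5): e=[19,4,13] → █
    (2,3)@(5, 7): e=[5,20,11] → █
    (3,3)@(7, 7): e=[-7,44,-1] → ·
    (1,4)@(3, 9): e=[3,12,21] → █
    (2,4)@(5, 9): e=[-9,36,9] → ·
    (0,5)@(1, 11): e=[1,4,31] → █
    (1,5)@(3, 11): e=[-11,28,19] → ·
    (0,6)@(1, 13): e=[-13,20,29] → ·
  covered (6 px):
    · · · ·
    · · · █
    · · █ █
    · · █ ·
    · █ · ·
    █ · · ·
    · · · ·
    · · · ·
    · · · ·
    · · · ·
    · · · ·
T1:
  2·area = 82  (B↔C swapped to make it positive)
  edge (8, 3)→(6, 16): d=(-2,13) inclusive
  edge (6, 16)→(0, 14): d=(-6,-2) inclusive
  edge (0, 14)→(8, 3): d=(8,-11) inclusive
    (3,2)@(7, 5): e=[9,68,5] → █
    (3,3)@(7, 7): e=[5,56,21] → █
    (2,4)@(5, 9): e=[27,40,15] → █
    (1,5)@(3, 11): e=[49,24,9] → █
    (3,5)@(7, 11): e=[-3,32,53] → ·
    (0,6)@(1, 13): e=[71,8,3] → █
    (3,6)@(7, 13): e=[-7,20,69] → ·
    (0,7)@(1, 15): e=[67,-4,19] → ·
    (1,7)@(3, 15): e=[41,0,41] → █  [on edge]
    (3,7)@(7, 15): e=[-11,8,85] → ·
    (1,8)@(3, 17): e=[37,-12,57] → ·
    (2,8)@(5, 17): e=[11,-8,79] → ·
  covered (11 px):
    · · · ·
    · · · ·
    · · · █
    · · · █
    · · █ █
    · █ █ ·
    █ █ █ ·
    · █ █ ·
    · · · ·
    · · · ·
    · · · ·

Answer: [[3,2],[3,3],[2,4],[3,4],[1,5],[2,5],[0,6],[1,6],[2,6],[1,7],[2,7]]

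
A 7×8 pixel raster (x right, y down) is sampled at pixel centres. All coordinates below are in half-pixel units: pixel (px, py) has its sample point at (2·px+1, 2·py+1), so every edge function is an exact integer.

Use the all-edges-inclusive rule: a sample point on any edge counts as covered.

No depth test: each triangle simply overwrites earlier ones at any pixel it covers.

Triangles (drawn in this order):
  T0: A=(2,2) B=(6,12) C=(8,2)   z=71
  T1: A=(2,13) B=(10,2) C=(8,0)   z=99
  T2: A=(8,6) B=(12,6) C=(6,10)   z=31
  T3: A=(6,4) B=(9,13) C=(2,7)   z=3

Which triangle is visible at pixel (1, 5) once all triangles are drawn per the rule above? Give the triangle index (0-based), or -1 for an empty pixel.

T0:
  2·area = 60  (B↔C swapped to make it positive)
  edge (2, 2)→(8, 2): d=(6,0) inclusive
  edge (8, 2)→(6, 12): d=(-2,10) inclusive
  edge (6, 12)→(2, 2): d=(-4,-10) inclusive
    (1,1)@(3, 3): e=[6,48,6] → █
    (2,1)@(5, 3): e=[6,28,26] → █
    (3,1)@(7, 3): e=[6,8,46] → █
    (4,1)@(9, 3): e=[6,-12,66] → ·
    (1,2)@(3, 5): e=[18,44,-2] → ·
    (2,2)@(5, 5): e=[18,24,18] → █
    (4,2)@(9, 5): e=[18,-16,58] → ·
    (2,3)@(5, 7): e=[30,20,10] → █
    (3,3)@(7, 7): e=[30,0,30] → █  [on edge]
    (4,3)@(9, 7): e=[30,-20,50] → ·
    (2,4)@(5, 9): e=[42,16,2] → █
    (3,4)@(7, 9): e=[42,-4,22] → ·
  covered (8 px):
    · · · · · · ·
    · █ █ █ · · ·
    · · █ █ · · ·
    · · █ █ · · ·
    · · █ · · · ·
    · · · · · · ·
    · · · · · · ·
    · · · · · · ·
T1:
  2·area = 38  (B↔C swapped to make it positive)
  edge (2, 13)→(8, 0): d=(6,-13) inclusive
  edge (8, 0)→(10, 2): d=(2,2) inclusive
  edge (10, 2)→(2, 13): d=(-8,11) inclusive
    (4,0)@(9, 1): e=[19,0,19] → █  [on edge]
    (5,0)@(11, 1): e=[45,-4,-3] → ·
    (3,1)@(7, 3): e=[5,8,25] → █
    (5,1)@(11, 3): e=[57,0,-19] → ·  [on edge]
    (3,2)@(7, 5): e=[17,12,9] → █
    (4,2)@(9, 5): e=[43,8,-13] → ·
    (6,2)@(13, 5): e=[95,0,-57] → ·  [on edge]
    (2,3)@(5, 7): e=[3,20,15] → █
    (3,3)@(7, 7): e=[29,16,-7] → ·
    (2,4)@(5, 9): e=[15,24,-1] → ·
    (1,5)@(3, 11): e=[1,32,5] → █
    (2,5)@(5, 11): e=[27,28,-17] → ·
  covered (6 px):
    · · · · █ · ·
    · · · █ █ · ·
    · · · █ · · ·
    · · █ · · · ·
    · · · · · · ·
    · █ · · · · ·
    · · · · · · ·
    · · · · · · ·
T2:
  2·area = 16
  edge (8, 6)→(12, 6): d=(4,0) inclusive
  edge (12, 6)→(6, 10): d=(-6,4) inclusive
  edge (6, 10)→(8, 6): d=(2,-4) inclusive
    (4,3)@(9, 7): e=[4,6,6] → █
    (5,3)@(11, 7): e=[4,-2,14] → ·
    (3,4)@(7, 9): e=[12,2,2] → █
    (4,4)@(9, 9): e=[12,-6,10] → ·
    (3,5)@(7, 11): e=[20,-10,6] → ·
  covered (2 px):
    · · · · · · ·
    · · · · · · ·
    · · · · · · ·
    · · · · █ · ·
    · · · █ · · ·
    · · · · · · ·
    · · · · · · ·
    · · · · · · ·
T3:
  2·area = 45
  edge (6, 4)→(9, 13): d=(3,9) inclusive
  edge (9, 13)→(2, 7): d=(-7,-6) inclusive
  edge (2, 7)→(6, 4): d=(4,-3) inclusive
    (2,0)@(5, 1): e=[0,60,-15] → ·  [on edge]
    (2,2)@(5, 5): e=[12,32,1] → █
    (3,2)@(7, 5): e=[-6,44,7] → ·
    (1,3)@(3, 7): e=[36,6,3] → █
    (3,3)@(7, 7): e=[0,30,15] → █  [on edge]
    (4,3)@(9, 7): e=[-18,42,21] → ·
    (1,4)@(3, 9): e=[42,-8,11] → ·
    (2,4)@(5, 9): e=[24,4,17] → █
    (4,4)@(9, 9): e=[-12,28,29] → ·
    (2,5)@(5, 11): e=[30,-10,25] → ·
    (3,5)@(7, 11): e=[12,2,31] → █
    (4,5)@(9, 11): e=[-6,14,37] → ·
    (4,6)@(9, 13): e=[0,0,45] → █  [on edge]
  covered (8 px):
    · · · · · · ·
    · · · · · · ·
    · · █ · · · ·
    · █ █ █ · · ·
    · · █ █ · · ·
    · · · █ · · ·
    · · · · █ · ·
    · · · · · · ·

Z-buffer (winner per pixel, '.' = empty):
  . . . . 1 . .
  . 0 0 1 1 . .
  . . 3 1 . . .
  . 3 3 3 2 . .
  . . 3 3 . . .
  . 1 . 3 . . .
  . . . . 3 . .
  . . . . . . .

Result: 1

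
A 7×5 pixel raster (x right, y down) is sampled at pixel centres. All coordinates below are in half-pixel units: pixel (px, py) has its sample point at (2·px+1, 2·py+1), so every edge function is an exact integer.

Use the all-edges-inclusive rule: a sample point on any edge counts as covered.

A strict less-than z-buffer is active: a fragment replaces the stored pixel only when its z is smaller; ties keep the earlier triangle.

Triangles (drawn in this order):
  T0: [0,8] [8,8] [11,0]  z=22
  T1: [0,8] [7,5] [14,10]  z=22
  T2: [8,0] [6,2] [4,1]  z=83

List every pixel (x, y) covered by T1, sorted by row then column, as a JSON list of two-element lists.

T0:
  2·area = 64  (B↔C swapped to make it positive)
  edge (0, 8)→(11, 0): d=(11,-8) inclusive
  edge (11, 0)→(8, 8): d=(-3,8) inclusive
  edge (8, 8)→(0, 8): d=(-8,0) inclusive
    (3,1)@(7, 3): e=[1,23,40] → #
    (4,1)@(9, 3): e=[17,7,40] → #
    (5,1)@(11, 3): e=[33,-9,40] → ·
    (2,2)@(5, 5): e=[7,33,24] → #
    (5,2)@(11, 5): e=[55,-15,24] → ·
    (1,3)@(3, 7): e=[13,43,8] → #
    (4,3)@(9, 7): e=[61,-5,8] → ·
    (1,4)@(3, 9): e=[35,37,-8] → ·
    (2,4)@(5, 9): e=[51,21,-8] → ·
    (3,4)@(7, 9): e=[67,5,-8] → ·
  covered (8 px):
    · · · · · · ·
    · · · # # · ·
    · · # # # · ·
    · # # # · · ·
    · · · · · · ·
T1:
  2·area = 56
  edge (0, 8)→(7, 5): d=(7,-3) inclusive
  edge (7, 5)→(14, 10): d=(7,5) inclusive
  edge (14, 10)→(0, 8): d=(-14,-2) inclusive
    (3,2)@(7, 5): e=[0,0,56] → #  [on edge]
    (4,2)@(9, 5): e=[6,-10,60] → ·
    (1,3)@(3, 7): e=[2,34,20] → #
    (2,3)@(5, 7): e=[8,24,24] → #
    (4,3)@(9, 7): e=[20,4,32] → #
    (5,3)@(11, 7): e=[26,-6,36] → ·
    (1,4)@(3, 9): e=[16,48,-8] → ·
    (2,4)@(5, 9): e=[22,38,-4] → ·
    (3,4)@(7, 9): e=[28,28,0] → #  [on edge]
    (5,4)@(11, 9): e=[40,8,8] → #
    (6,4)@(13, 9): e=[46,-2,12] → ·
  covered (8 px):
    · · · · · · ·
    · · · · · · ·
    · · · # · · ·
    · # # # # · ·
    · · · # # # ·
T2:
  2·area = 6
  edge (8, 0)→(6, 2): d=(-2,2) inclusive
  edge (6, 2)→(4, 1): d=(-2,-1) inclusive
  edge (4, 1)→(8, 0): d=(4,-1) inclusive
    (2,0)@(5, 1): e=[4,1,1] → #
    (3,0)@(7, 1): e=[0,3,3] → #  [on edge]
    (4,0)@(9, 1): e=[-4,5,5] → ·
    (2,1)@(5, 3): e=[0,-3,9] → ·  [on edge]
    (3,1)@(7, 3): e=[-4,-1,11] → ·
    (1,2)@(3, 5): e=[0,-9,15] → ·  [on edge]
    (0,3)@(1, 7): e=[0,-15,21] → ·  [on edge]
  covered (2 px):
    · · # # · · ·
    · · · · · · ·
    · · · · · · ·
    · · · · · · ·
    · · · · · · ·

Result: [[3,2],[1,3],[2,3],[3,3],[4,3],[3,4],[4,4],[5,4]]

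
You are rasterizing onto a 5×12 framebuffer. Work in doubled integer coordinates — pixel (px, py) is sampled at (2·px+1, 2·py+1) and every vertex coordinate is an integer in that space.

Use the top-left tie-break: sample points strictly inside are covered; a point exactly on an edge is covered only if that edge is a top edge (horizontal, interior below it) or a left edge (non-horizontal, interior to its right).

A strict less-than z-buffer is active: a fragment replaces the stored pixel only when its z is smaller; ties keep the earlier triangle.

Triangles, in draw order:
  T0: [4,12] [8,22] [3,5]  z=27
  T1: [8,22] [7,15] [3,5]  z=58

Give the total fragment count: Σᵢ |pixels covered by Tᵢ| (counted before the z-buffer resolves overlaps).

T0:
  2·area = 18  (B↔C swapped to make it positive)
  edge (4, 12)→(3, 5): d=(-1,-7) top-left  bias=+0
  edge (3, 5)→(8, 22): d=(5,17) right/bottom  bias=-1
  edge (8, 22)→(4, 12): d=(-4,-10) top-left  bias=+0
    (1,2)@(3, 5): e=[0,0,18] → .  [on edge]
    (2,6)@(5, 13): e=[6,6,6] → X
    (3,6)@(7, 13): e=[20,-28,26] → .
    (2,7)@(5, 15): e=[4,16,-2] → .
    (2,9)@(5, 19): e=[0,36,-18] → .  [on edge]
    (3,9)@(7, 19): e=[14,2,2] → X
    (4,9)@(9, 19): e=[28,-32,22] → .
    (3,10)@(7, 21): e=[12,12,-6] → .
  covered (2 px):
    . . . . .
    . . . . .
    . . . . .
    . . . . .
    . . . . .
    . . . . .
    . . X . .
    . . . . .
    . . . . .
    . . . X .
    . . . . .
    . . . . .
T1:
  2·area = 18  (B↔C swapped to make it positive)
  edge (8, 22)→(3, 5): d=(-5,-17) top-left  bias=+0
  edge (3, 5)→(7, 15): d=(4,10) right/bottom  bias=-1
  edge (7, 15)→(8, 22): d=(1,7) right/bottom  bias=-1
    (2,0)@(5, 1): e=[54,-36,0] → .  [on edge]
    (1,2)@(3, 5): e=[0,0,18] → .  [on edge]
    (2,5)@(5, 11): e=[4,4,10] → X
    (3,5)@(7, 11): e=[38,-16,-4] → .
    (2,6)@(5, 13): e=[-6,12,12] → .
    (3,7)@(7, 15): e=[18,0,0] → .  [on edge]
    (3,8)@(7, 17): e=[8,8,2] → X
    (4,8)@(9, 17): e=[42,-12,-12] → .
    (3,9)@(7, 19): e=[-2,16,4] → .
  covered (2 px):
    . . . . .
    . . . . .
    . . . . .
    . . . . .
    . . . . .
    . . X . .
    . . . . .
    . . . . .
    . . . X .
    . . . . .
    . . . . .
    . . . . .

Final: 4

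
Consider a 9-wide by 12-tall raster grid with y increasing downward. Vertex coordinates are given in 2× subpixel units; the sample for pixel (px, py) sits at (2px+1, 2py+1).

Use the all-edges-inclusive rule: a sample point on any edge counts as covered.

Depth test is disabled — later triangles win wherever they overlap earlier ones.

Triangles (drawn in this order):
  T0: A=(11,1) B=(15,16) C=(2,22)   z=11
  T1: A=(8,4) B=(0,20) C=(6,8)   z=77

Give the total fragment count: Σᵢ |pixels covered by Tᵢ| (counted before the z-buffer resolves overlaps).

T0:
  2·area = 219
  edge (11, 1)→(15, 16): d=(4,15) inclusive
  edge (15, 16)→(2, 22): d=(-13,6) inclusive
  edge (2, 22)→(11, 1): d=(9,-21) inclusive
    (5,0)@(11, 1): e=[0,219,0] → #  [on edge]
    (6,0)@(13, 1): e=[-30,207,42] → ·
    (5,1)@(11, 3): e=[8,193,18] → #
    (6,1)@(13, 3): e=[-22,181,60] → ·
    (5,2)@(11, 5): e=[16,167,36] → #
    (6,2)@(13, 5): e=[-14,155,78] → ·
    (4,3)@(9, 7): e=[54,153,12] → #
    (6,3)@(13, 7): e=[-6,129,96] → ·
    (4,4)@(9, 9): e=[62,127,30] → #
    (6,4)@(13, 9): e=[2,103,114] → #
    (7,4)@(15, 9): e=[-28,91,156] → ·
    (3,5)@(7, 11): e=[100,113,6] → #
    (2,7)@(5, 15): e=[146,73,0] → #  [on edge]
  covered (28 px):
    · · · · · # · · ·
    · · · · · # · · ·
    · · · · · # · · ·
    · · · · # # · · ·
    · · · · # # # · ·
    · · · # # # # · ·
    · · · # # # # · ·
    · · # # # # # · ·
    · · # # # # · · ·
    · · # # · · · · ·
    · # · · · · · · ·
    · · · · · · · · ·
T1:
  degenerate (2·area = 0) — covers nothing

Result: 28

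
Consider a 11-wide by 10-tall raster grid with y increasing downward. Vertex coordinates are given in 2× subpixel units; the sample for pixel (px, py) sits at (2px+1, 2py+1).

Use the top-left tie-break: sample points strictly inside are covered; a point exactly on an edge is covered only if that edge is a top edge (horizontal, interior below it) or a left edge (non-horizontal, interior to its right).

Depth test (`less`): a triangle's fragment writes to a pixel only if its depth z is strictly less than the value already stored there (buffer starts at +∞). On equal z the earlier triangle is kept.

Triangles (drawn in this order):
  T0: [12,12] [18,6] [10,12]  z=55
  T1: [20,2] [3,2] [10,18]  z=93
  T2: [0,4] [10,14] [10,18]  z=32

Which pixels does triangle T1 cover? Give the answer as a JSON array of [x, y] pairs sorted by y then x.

T0:
  2·area = 12  (B↔C swapped to make it positive)
  edge (12, 12)→(10, 12): d=(-2,0) right/bottom  bias=-1
  edge (10, 12)→(18, 6): d=(8,-6) top-left  bias=+0
  edge (18, 6)→(12, 12): d=(-6,6) right/bottom  bias=-1
    (10,1)@(21, 3): e=[18,-6,0] → ·  [on edge]
    (9,2)@(19, 5): e=[14,-2,0] → ·  [on edge]
    (8,3)@(17, 7): e=[10,2,0] → ·  [on edge]
    (7,4)@(15, 9): e=[6,6,0] → ·  [on edge]
    (6,5)@(13, 11): e=[2,10,0] → ·  [on edge]
    (5,6)@(11, 13): e=[-2,14,0] → ·  [on edge]
    (4,7)@(9, 15): e=[-6,18,0] → ·  [on edge]
    (3,8)@(7, 17): e=[-10,22,0] → ·  [on edge]
    (2,9)@(5, 19): e=[-14,26,0] → ·  [on edge]
  covered (0 px):
    · · · · · · · · · · ·
    · · · · · · · · · · ·
    · · · · · · · · · · ·
    · · · · · · · · · · ·
    · · · · · · · · · · ·
    · · · · · · · · · · ·
    · · · · · · · · · · ·
    · · · · · · · · · · ·
    · · · · · · · · · · ·
    · · · · · · · · · · ·
T1:
  2·area = 272  (B↔C swapped to make it positive)
  edge (20, 2)→(10, 18): d=(-10,16) right/bottom  bias=-1
  edge (10, 18)→(3, 2): d=(-7,-16) top-left  bias=+0
  edge (3, 2)→(20, 2): d=(17,0) top-left  bias=+0
    (2,1)@(5, 3): e=[230,25,17] → #
    (3,1)@(7, 3): e=[198,57,17] → #
    (4,1)@(9, 3): e=[166,89,17] → #
    (5,1)@(11, 3): e=[134,121,17] → #
    (6,1)@(13, 3): e=[102,153,17] → #
    (7,1)@(15, 3): e=[70,185,17] → #
    (8,1)@(17, 3): e=[38,217,17] → #
    (9,1)@(19, 3): e=[6,249,17] → #
    (10,1)@(21, 3): e=[-26,281,17] → ·
    (2,2)@(5, 5): e=[210,11,51] → #
    (9,2)@(19, 5): e=[-14,235,51] → ·
    (2,3)@(5, 7): e=[190,-3,85] → ·
  covered (34 px):
    · · · · · · · · · · ·
    · · # # # # # # # # ·
    · · # # # # # # # · ·
    · · · # # # # # · · ·
    · · · # # # # # · · ·
    · · · # # # # · · · ·
    · · · · # # # · · · ·
    · · · · # # · · · · ·
    · · · · · · · · · · ·
    · · · · · · · · · · ·
T2:
  2·area = 40
  edge (0, 4)→(10, 14): d=(10,10) right/bottom  bias=-1
  edge (10, 14)→(10, 18): d=(0,4) right/bottom  bias=-1
  edge (10, 18)→(0, 4): d=(-10,-14) top-left  bias=+0
    (0,2)@(1, 5): e=[0,36,4] → ·  [on edge]
    (1,3)@(3, 7): e=[0,28,12] → ·  [on edge]
    (2,4)@(5, 9): e=[0,20,20] → ·  [on edge]
    (2,5)@(5, 11): e=[20,20,0] → #  [on edge]
    (3,5)@(7, 11): e=[0,12,28] → ·  [on edge]
    (2,6)@(5, 13): e=[40,20,-20] → ·
    (3,6)@(7, 13): e=[20,12,8] → #
    (4,6)@(9, 13): e=[0,4,36] → ·  [on edge]
    (3,7)@(7, 15): e=[40,12,-12] → ·
    (4,7)@(9, 15): e=[20,4,16] → #
    (5,7)@(11, 15): e=[0,-4,44] → ·  [on edge]
    (4,8)@(9, 17): e=[40,4,-4] → ·
    (6,8)@(13, 17): e=[0,-12,52] → ·  [on edge]
    (7,9)@(15, 19): e=[0,-20,60] → ·  [on edge]
  covered (3 px):
    · · · · · · · · · · ·
    · · · · · · · · · · ·
    · · · · · · · · · · ·
    · · · · · · · · · · ·
    · · · · · · · · · · ·
    · · # · · · · · · · ·
    · · · # · · · · · · ·
    · · · · # · · · · · ·
    · · · · · · · · · · ·
    · · · · · · · · · · ·

Answer: [[2,1],[3,1],[4,1],[5,1],[6,1],[7,1],[8,1],[9,1],[2,2],[3,2],[4,2],[5,2],[6,2],[7,2],[8,2],[3,3],[4,3],[5,3],[6,3],[7,3],[3,4],[4,4],[5,4],[6,4],[7,4],[3,5],[4,5],[5,5],[6,5],[4,6],[5,6],[6,6],[4,7],[5,7]]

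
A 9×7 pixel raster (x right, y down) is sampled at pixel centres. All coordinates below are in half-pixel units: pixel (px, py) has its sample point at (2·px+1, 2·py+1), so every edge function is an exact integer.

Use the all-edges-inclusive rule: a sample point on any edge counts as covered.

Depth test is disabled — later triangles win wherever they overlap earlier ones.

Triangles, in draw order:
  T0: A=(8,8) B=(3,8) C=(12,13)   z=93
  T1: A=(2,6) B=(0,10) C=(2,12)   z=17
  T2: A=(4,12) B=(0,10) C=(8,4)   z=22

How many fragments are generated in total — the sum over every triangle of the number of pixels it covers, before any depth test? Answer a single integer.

T0:
  2·area = 25  (B↔C swapped to make it positive)
  edge (8, 8)→(12, 13): d=(4,5) inclusive
  edge (12, 13)→(3, 8): d=(-9,-5) inclusive
  edge (3, 8)→(8, 8): d=(5,0) inclusive
    (2,4)@(5, 9): e=[19,1,5] → █
    (3,4)@(7, 9): e=[9,11,5] → █
    (4,4)@(9, 9): e=[-1,21,5] → ·
    (2,5)@(5, 11): e=[27,-17,15] → ·
    (3,5)@(7, 11): e=[17,-7,15] → ·
    (4,5)@(9, 11): e=[7,3,15] → █
    (5,5)@(11, 11): e=[-3,13,15] → ·
    (4,6)@(9, 13): e=[15,-15,25] → ·
  covered (3 px):
    · · · · · · · · ·
    · · · · · · · · ·
    · · · · · · · · ·
    · · · · · · · · ·
    · · █ █ · · · · ·
    · · · · █ · · · ·
    · · · · · · · · ·
T1:
  2·area = 12  (B↔C swapped to make it positive)
  edge (2, 6)→(2, 12): d=(0,6) inclusive
  edge (2, 12)→(0, 10): d=(-2,-2) inclusive
  edge (0, 10)→(2, 6): d=(2,-4) inclusive
    (0,4)@(1, 9): e=[6,4,2] → █
    (1,4)@(3, 9): e=[-6,8,10] → ·
    (0,5)@(1, 11): e=[6,0,6] → █  [on edge]
    (1,5)@(3, 11): e=[-6,4,14] → ·
    (0,6)@(1, 13): e=[6,-4,10] → ·
    (1,6)@(3, 13): e=[-6,0,18] → ·  [on edge]
  covered (2 px):
    · · · · · · · · ·
    · · · · · · · · ·
    · · · · · · · · ·
    · · · · · · · · ·
    █ · · · · · · · ·
    █ · · · · · · · ·
    · · · · · · · · ·
T2:
  2·area = 40
  edge (4, 12)→(0, 10): d=(-4,-2) inclusive
  edge (0, 10)→(8, 4): d=(8,-6) inclusive
  edge (8, 4)→(4, 12): d=(-4,8) inclusive
    (3,2)@(7, 5): e=[34,2,4] → █
    (4,2)@(9, 5): e=[38,14,-12] → ·
    (2,3)@(5, 7): e=[22,6,12] → █
    (3,3)@(7, 7): e=[26,18,-4] → ·
    (1,4)@(3, 9): e=[10,10,20] → █
    (3,4)@(7, 9): e=[18,34,-12] → ·
    (1,5)@(3, 11): e=[2,26,12] → █
    (2,5)@(5, 11): e=[6,38,-4] → ·
    (1,6)@(3, 13): e=[-6,42,4] → ·
  covered (5 px):
    · · · · · · · · ·
    · · · · · · · · ·
    · · · █ · · · · ·
    · · █ · · · · · ·
    · █ █ · · · · · ·
    · █ · · · · · · ·
    · · · · · · · · ·

Answer: 10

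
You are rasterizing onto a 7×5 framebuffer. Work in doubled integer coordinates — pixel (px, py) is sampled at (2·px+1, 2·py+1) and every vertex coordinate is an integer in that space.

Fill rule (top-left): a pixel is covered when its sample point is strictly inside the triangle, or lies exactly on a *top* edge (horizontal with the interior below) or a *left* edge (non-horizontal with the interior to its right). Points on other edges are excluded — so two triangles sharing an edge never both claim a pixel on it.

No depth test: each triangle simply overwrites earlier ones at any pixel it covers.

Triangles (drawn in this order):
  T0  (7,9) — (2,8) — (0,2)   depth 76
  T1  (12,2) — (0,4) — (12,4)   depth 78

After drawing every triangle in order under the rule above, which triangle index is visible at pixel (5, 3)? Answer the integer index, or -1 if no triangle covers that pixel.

T0:
  2·area = 28
  edge (7, 9)→(2, 8): d=(-5,-1) top-left  bias=+0
  edge (2, 8)→(0, 2): d=(-2,-6) top-left  bias=+0
  edge (0, 2)→(7, 9): d=(7,7) right/bottom  bias=-1
    (0,1)@(1, 3): e=[24,4,0] → ·  [on edge]
    (0,2)@(1, 5): e=[14,0,14] → #  [on edge]
    (1,2)@(3, 5): e=[16,12,0] → ·  [on edge]
    (0,3)@(1, 7): e=[4,-4,28] → ·
    (1,3)@(3, 7): e=[6,8,14] → #
    (2,3)@(5, 7): e=[8,20,0] → ·  [on edge]
    (1,4)@(3, 9): e=[-4,4,28] → ·
    (3,4)@(7, 9): e=[0,28,0] → ·  [on edge]
  covered (2 px):
    · · · · · · ·
    · · · · · · ·
    # · · · · · ·
    · # · · · · ·
    · · · · · · ·
T1:
  2·area = 24  (B↔C swapped to make it positive)
  edge (12, 2)→(12, 4): d=(0,2) right/bottom  bias=-1
  edge (12, 4)→(0, 4): d=(-12,0) right/bottom  bias=-1
  edge (0, 4)→(12, 2): d=(12,-2) top-left  bias=+0
    (3,1)@(7, 3): e=[10,12,2] → #
    (4,1)@(9, 3): e=[6,12,6] → #
    (5,1)@(11, 3): e=[2,12,10] → #
    (6,1)@(13, 3): e=[-2,12,14] → ·
    (3,2)@(7, 5): e=[10,-12,26] → ·
    (4,2)@(9, 5): e=[6,-12,30] → ·
    (5,2)@(11, 5): e=[2,-12,34] → ·
  covered (3 px):
    · · · · · · ·
    · · · # # # ·
    · · · · · · ·
    · · · · · · ·
    · · · · · · ·

Z-buffer (winner per pixel, '.' = empty):
  . . . . . . .
  . . . 1 1 1 .
  0 . . . . . .
  . 0 . . . . .
  . . . . . . .

Answer: -1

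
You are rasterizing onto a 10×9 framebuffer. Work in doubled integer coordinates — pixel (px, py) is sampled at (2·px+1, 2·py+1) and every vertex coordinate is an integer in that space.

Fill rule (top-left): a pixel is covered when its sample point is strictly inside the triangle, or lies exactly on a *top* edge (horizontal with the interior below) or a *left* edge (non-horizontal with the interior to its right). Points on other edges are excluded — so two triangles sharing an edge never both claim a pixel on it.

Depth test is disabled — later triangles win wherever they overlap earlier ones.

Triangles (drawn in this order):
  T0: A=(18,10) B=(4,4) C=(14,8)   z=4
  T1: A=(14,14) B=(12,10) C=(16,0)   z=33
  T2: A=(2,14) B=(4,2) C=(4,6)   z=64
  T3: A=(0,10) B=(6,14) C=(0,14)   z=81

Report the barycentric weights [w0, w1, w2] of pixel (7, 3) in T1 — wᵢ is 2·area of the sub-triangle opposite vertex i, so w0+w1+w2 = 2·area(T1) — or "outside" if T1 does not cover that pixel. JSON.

T0:
  2·area = 4
  edge (18, 10)→(4, 4): d=(-14,-6) top-left  bias=+0
  edge (4, 4)→(14, 8): d=(10,4) right/bottom  bias=-1
  edge (14, 8)→(18, 10): d=(4,2) right/bottom  bias=-1
    (5,3)@(11, 7): e=[0,2,2] → #  [on edge]
    (6,3)@(13, 7): e=[12,-6,-2] → ·
    (5,4)@(11, 9): e=[-28,22,10] → ·
  covered (1 px):
    · · · · · · · · · ·
    · · · · · · · · · ·
    · · · · · · · · · ·
    · · · · · # · · · ·
    · · · · · · · · · ·
    · · · · · · · · · ·
    · · · · · · · · · ·
    · · · · · · · · · ·
    · · · · · · · · · ·
T1:
  2·area = 36
  edge (14, 14)→(12, 10): d=(-2,-4) top-left  bias=+0
  edge (12, 10)→(16, 0): d=(4,-10) top-left  bias=+0
  edge (16, 0)→(14, 14): d=(-2,14) right/bottom  bias=-1
    (7,1)@(15, 3): e=[26,2,8] → #
    (8,1)@(17, 3): e=[34,22,-20] → ·
    (7,2)@(15, 5): e=[22,10,4] → #
    (8,2)@(17, 5): e=[30,30,-24] → ·
    (7,3)@(15, 7): e=[18,18,0] → ·  [on edge]
    (6,4)@(13, 9): e=[6,6,24] → #
    (7,4)@(15, 9): e=[14,26,-4] → ·
    (6,5)@(13, 11): e=[2,14,20] → #
    (7,5)@(15, 11): e=[10,34,-8] → ·
    (6,6)@(13, 13): e=[-2,22,16] → ·
  covered (4 px):
    · · · · · · · · · ·
    · · · · · · · # · ·
    · · · · · · · # · ·
    · · · · · · · · · ·
    · · · · · · # · · ·
    · · · · · · # · · ·
    · · · · · · · · · ·
    · · · · · · · · · ·
    · · · · · · · · · ·
T2:
  2·area = 8
  edge (2, 14)→(4, 2): d=(2,-12) top-left  bias=+0
  edge (4, 2)→(4, 6): d=(0,4) right/bottom  bias=-1
  edge (4, 6)→(2, 14): d=(-2,8) right/bottom  bias=-1
    (1,4)@(3, 9): e=[2,4,2] → #
    (2,4)@(5, 9): e=[26,-4,-14] → ·
    (1,5)@(3, 11): e=[6,4,-2] → ·
  covered (1 px):
    · · · · · · · · · ·
    · · · · · · · · · ·
    · · · · · · · · · ·
    · · · · · · · · · ·
    · # · · · · · · · ·
    · · · · · · · · · ·
    · · · · · · · · · ·
    · · · · · · · · · ·
    · · · · · · · · · ·
T3:
  2·area = 24
  edge (0, 10)→(6, 14): d=(6,4) right/bottom  bias=-1
  edge (6, 14)→(0, 14): d=(-6,0) right/bottom  bias=-1
  edge (0, 14)→(0, 10): d=(0,-4) top-left  bias=+0
    (0,5)@(1, 11): e=[2,18,4] → #
    (1,5)@(3, 11): e=[-6,18,12] → ·
    (0,6)@(1, 13): e=[14,6,4] → #
    (1,6)@(3, 13): e=[6,6,12] → #
    (2,6)@(5, 13): e=[-2,6,20] → ·
    (0,7)@(1, 15): e=[26,-6,4] → ·
    (1,7)@(3, 15): e=[18,-6,12] → ·
  covered (3 px):
    · · · · · · · · · ·
    · · · · · · · · · ·
    · · · · · · · · · ·
    · · · · · · · · · ·
    · · · · · · · · · ·
    # · · · · · · · · ·
    # # · · · · · · · ·
    · · · · · · · · · ·
    · · · · · · · · · ·

Answer: "outside"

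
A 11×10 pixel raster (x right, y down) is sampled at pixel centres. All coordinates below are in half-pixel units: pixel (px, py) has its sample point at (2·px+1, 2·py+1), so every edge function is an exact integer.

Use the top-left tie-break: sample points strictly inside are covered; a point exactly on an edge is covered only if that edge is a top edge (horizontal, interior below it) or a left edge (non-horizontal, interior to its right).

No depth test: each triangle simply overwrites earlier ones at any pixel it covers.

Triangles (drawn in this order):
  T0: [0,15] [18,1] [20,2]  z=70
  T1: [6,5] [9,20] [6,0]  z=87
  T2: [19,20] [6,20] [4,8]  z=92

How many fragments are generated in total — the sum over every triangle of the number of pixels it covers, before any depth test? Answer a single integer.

T0:
  2·area = 46
  edge (0, 15)→(18, 1): d=(18,-14) top-left  bias=+0
  edge (18, 1)→(20, 2): d=(2,1) right/bottom  bias=-1
  edge (20, 2)→(0, 15): d=(-20,13) right/bottom  bias=-1
    (8,1)@(17, 3): e=[22,5,19] → X
    (9,1)@(19, 3): e=[50,3,-7] → .
    (6,2)@(13, 5): e=[2,13,31] → X
    (7,2)@(15, 5): e=[30,11,5] → X
    (8,2)@(17, 5): e=[58,9,-21] → .
    (5,3)@(11, 7): e=[10,19,17] → X
    (6,3)@(13, 7): e=[38,17,-9] → .
    (7,3)@(15, 7): e=[66,15,-35] → .
    (4,4)@(9, 9): e=[18,25,3] → X
    (5,4)@(11, 9): e=[46,23,-23] → .
    (4,5)@(9, 11): e=[54,29,-37] → .
    (1,6)@(3, 13): e=[6,39,1] → X
  covered (6 px):
    . . . . . . . . . . .
    . . . . . . . . X . .
    . . . . . . X X . . .
    . . . . . X . . . . .
    . . . . X . . . . . .
    . . . . . . . . . . .
    . X . . . . . . . . .
    . . . . . . . . . . .
    . . . . . . . . . . .
    . . . . . . . . . . .
T1:
  2·area = 15  (B↔C swapped to make it positive)
  edge (6, 5)→(6, 0): d=(0,-5) top-left  bias=+0
  edge (6, 0)→(9, 20): d=(3,20) right/bottom  bias=-1
  edge (9, 20)→(6, 5): d=(-3,-15) top-left  bias=+0
    (3,3)@(7, 7): e=[5,1,9] → X
    (4,3)@(9, 7): e=[15,-39,39] → .
    (3,4)@(7, 9): e=[5,7,3] → X
    (4,4)@(9, 9): e=[15,-33,33] → .
    (3,5)@(7, 11): e=[5,13,-3] → .
  covered (2 px):
    . . . . . . . . . . .
    . . . . . . . . . . .
    . . . . . . . . . . .
    . . . X . . . . . . .
    . . . X . . . . . . .
    . . . . . . . . . . .
    . . . . . . . . . . .
    . . . . . . . . . . .
    . . . . . . . . . . .
    . . . . . . . . . . .
T2:
  2·area = 156
  edge (19, 20)→(6, 20): d=(-13,0) right/bottom  bias=-1
  edge (6, 20)→(4, 8): d=(-2,-12) top-left  bias=+0
  edge (4, 8)→(19, 20): d=(15,12) right/bottom  bias=-1
    (2,4)@(5, 9): e=[143,10,3] → X
    (3,4)@(7, 9): e=[143,34,-21] → .
    (2,5)@(5, 11): e=[117,6,33] → X
    (3,5)@(7, 11): e=[117,30,9] → X
    (4,5)@(9, 11): e=[117,54,-15] → .
    (2,6)@(5, 13): e=[91,2,63] → X
    (4,6)@(9, 13): e=[91,50,15] → X
    (5,6)@(11, 13): e=[91,74,-9] → .
    (2,7)@(5, 15): e=[65,-2,93] → .
    (3,7)@(7, 15): e=[65,22,69] → X
    (5,7)@(11, 15): e=[65,70,21] → X
    (6,7)@(13, 15): e=[65,94,-3] → .
  covered (20 px):
    . . . . . . . . . . .
    . . . . . . . . . . .
    . . . . . . . . . . .
    . . . . . . . . . . .
    . . X . . . . . . . .
    . . X X . . . . . . .
    . . X X X . . . . . .
    . . . X X X . . . . .
    . . . X X X X X . . .
    . . . X X X X X X . .

Final: 28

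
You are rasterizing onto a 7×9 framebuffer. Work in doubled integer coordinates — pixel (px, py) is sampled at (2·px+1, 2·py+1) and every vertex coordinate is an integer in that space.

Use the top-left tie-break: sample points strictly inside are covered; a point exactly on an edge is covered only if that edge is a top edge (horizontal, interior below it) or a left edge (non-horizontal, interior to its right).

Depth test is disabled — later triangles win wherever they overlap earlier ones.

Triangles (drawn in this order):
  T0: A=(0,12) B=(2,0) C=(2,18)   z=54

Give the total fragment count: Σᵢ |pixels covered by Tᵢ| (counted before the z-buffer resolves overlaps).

T0:
  2·area = 36
  edge (0, 12)→(2, 0): d=(2,-12) top-left  bias=+0
  edge (2, 0)→(2, 18): d=(0,18) right/bottom  bias=-1
  edge (2, 18)→(0, 12): d=(-2,-6) top-left  bias=+0
    (0,3)@(1, 7): e=[2,18,16] → X
    (1,3)@(3, 7): e=[26,-18,28] → .
    (0,4)@(1, 9): e=[6,18,12] → X
    (1,4)@(3, 9): e=[30,-18,24] → .
    (0,5)@(1, 11): e=[10,18,8] → X
    (1,5)@(3, 11): e=[34,-18,20] → .
    (0,6)@(1, 13): e=[14,18,4] → X
    (1,6)@(3, 13): e=[38,-18,16] → .
    (0,7)@(1, 15): e=[18,18,0] → X  [on edge]
    (1,7)@(3, 15): e=[42,-18,12] → .
    (0,8)@(1, 17): e=[22,18,-4] → .
  covered (5 px):
    . . . . . . .
    . . . . . . .
    . . . . . . .
    X . . . . . .
    X . . . . . .
    X . . . . . .
    X . . . . . .
    X . . . . . .
    . . . . . . .

Result: 5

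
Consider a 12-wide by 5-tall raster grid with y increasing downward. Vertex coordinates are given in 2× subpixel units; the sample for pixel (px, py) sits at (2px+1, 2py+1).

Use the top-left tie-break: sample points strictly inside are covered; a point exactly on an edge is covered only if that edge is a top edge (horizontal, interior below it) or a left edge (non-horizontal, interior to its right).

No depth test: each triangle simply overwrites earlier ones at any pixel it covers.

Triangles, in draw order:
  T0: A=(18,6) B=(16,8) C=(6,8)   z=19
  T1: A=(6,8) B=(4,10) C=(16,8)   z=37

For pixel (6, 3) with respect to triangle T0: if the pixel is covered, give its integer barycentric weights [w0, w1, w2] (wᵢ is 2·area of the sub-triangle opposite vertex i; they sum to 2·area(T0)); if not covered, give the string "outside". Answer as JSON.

T0:
  2·area = 20
  edge (18, 6)→(16, 8): d=(-2,2) right/bottom  bias=-1
  edge (16, 8)→(6, 8): d=(-10,0) right/bottom  bias=-1
  edge (6, 8)→(18, 6): d=(12,-2) top-left  bias=+0
    (11,0)@(23, 1): e=[0,70,-50] → ·  [on edge]
    (10,1)@(21, 3): e=[0,50,-30] → ·  [on edge]
    (9,2)@(19, 5): e=[0,30,-10] → ·  [on edge]
    (6,3)@(13, 7): e=[8,10,2] → #
    (7,3)@(15, 7): e=[4,10,6] → #
    (8,3)@(17, 7): e=[0,10,10] → ·  [on edge]
    (6,4)@(13, 9): e=[4,-10,26] → ·
    (7,4)@(15, 9): e=[0,-10,30] → ·  [on edge]
  covered (2 px):
    · · · · · · · · · · · ·
    · · · · · · · · · · · ·
    · · · · · · · · · · · ·
    · · · · · · # # · · · ·
    · · · · · · · · · · · ·
T1:
  2·area = 20  (B↔C swapped to make it positive)
  edge (6, 8)→(16, 8): d=(10,0) top-left  bias=+0
  edge (16, 8)→(4, 10): d=(-12,2) right/bottom  bias=-1
  edge (4, 10)→(6, 8): d=(2,-2) top-left  bias=+0
    (6,0)@(13, 1): e=[-70,90,0] → ·  [on edge]
    (5,1)@(11, 3): e=[-50,70,0] → ·  [on edge]
    (4,2)@(9, 5): e=[-30,50,0] → ·  [on edge]
    (3,3)@(7, 7): e=[-10,30,0] → ·  [on edge]
    (2,4)@(5, 9): e=[10,10,0] → #  [on edge]
    (3,4)@(7, 9): e=[10,6,4] → #
    (4,4)@(9, 9): e=[10,2,8] → #
    (5,4)@(11, 9): e=[10,-2,12] → ·
  covered (3 px):
    · · · · · · · · · · · ·
    · · · · · · · · · · · ·
    · · · · · · · · · · · ·
    · · · · · · · · · · · ·
    · · # # # · · · · · · ·

Answer: [10,2,8]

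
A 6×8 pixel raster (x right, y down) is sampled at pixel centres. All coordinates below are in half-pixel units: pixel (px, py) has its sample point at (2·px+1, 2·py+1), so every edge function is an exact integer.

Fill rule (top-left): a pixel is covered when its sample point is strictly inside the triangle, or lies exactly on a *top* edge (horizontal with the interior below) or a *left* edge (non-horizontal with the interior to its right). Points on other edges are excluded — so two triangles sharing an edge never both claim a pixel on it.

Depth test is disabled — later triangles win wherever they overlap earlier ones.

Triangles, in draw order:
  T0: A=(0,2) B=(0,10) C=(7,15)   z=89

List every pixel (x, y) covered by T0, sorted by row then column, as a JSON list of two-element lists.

T0:
  2·area = 56  (B↔C swapped to make it positive)
  edge (0, 2)→(7, 15): d=(7,13) right/bottom  bias=-1
  edge (7, 15)→(0, 10): d=(-7,-5) top-left  bias=+0
  edge (0, 10)→(0, 2): d=(0,-8) top-left  bias=+0
    (0,2)@(1, 5): e=[8,40,8] → #
    (1,2)@(3, 5): e=[-18,50,24] → ·
    (0,3)@(1, 7): e=[22,26,8] → #
    (1,3)@(3, 7): e=[-4,36,24] → ·
    (0,4)@(1, 9): e=[36,12,8] → #
    (1,4)@(3, 9): e=[10,22,24] → #
    (2,4)@(5, 9): e=[-16,32,40] → ·
    (0,5)@(1, 11): e=[50,-2,8] → ·
    (1,5)@(3, 11): e=[24,8,24] → #
    (2,5)@(5, 11): e=[-2,18,40] → ·
    (1,6)@(3, 13): e=[38,-6,24] → ·
    (2,6)@(5, 13): e=[12,4,40] → #
    (3,7)@(7, 15): e=[0,0,56] → ·  [on edge]
  covered (6 px):
    · · · · · ·
    · · · · · ·
    # · · · · ·
    # · · · · ·
    # # · · · ·
    · # · · · ·
    · · # · · ·
    · · · · · ·

Result: [[0,2],[0,3],[0,4],[1,4],[1,5],[2,6]]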